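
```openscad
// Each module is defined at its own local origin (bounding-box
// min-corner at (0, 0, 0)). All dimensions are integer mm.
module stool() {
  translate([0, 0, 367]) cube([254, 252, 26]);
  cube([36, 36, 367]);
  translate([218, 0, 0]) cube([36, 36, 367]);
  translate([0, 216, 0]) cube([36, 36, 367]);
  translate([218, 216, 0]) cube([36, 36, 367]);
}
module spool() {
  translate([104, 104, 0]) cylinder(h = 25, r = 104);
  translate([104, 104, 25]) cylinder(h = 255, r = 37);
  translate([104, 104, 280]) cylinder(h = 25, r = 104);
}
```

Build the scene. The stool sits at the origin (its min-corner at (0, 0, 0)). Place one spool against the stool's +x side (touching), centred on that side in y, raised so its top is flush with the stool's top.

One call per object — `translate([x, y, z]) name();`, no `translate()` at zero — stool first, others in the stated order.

stool();
translate([254, 22, 88]) spool();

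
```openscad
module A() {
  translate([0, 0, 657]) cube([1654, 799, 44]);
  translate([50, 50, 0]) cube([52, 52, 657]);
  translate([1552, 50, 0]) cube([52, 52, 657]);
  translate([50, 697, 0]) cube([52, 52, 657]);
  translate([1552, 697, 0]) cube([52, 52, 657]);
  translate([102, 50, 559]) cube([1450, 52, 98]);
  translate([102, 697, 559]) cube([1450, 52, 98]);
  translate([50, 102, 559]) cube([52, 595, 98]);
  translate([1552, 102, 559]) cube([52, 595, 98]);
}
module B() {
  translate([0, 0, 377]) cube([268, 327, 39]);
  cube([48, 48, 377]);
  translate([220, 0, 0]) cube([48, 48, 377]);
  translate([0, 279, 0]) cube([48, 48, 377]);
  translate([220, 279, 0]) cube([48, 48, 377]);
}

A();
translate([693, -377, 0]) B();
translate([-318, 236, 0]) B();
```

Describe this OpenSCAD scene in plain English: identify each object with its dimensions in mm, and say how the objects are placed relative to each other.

A is a table with a 1654×799 mm rectangular top, 44 mm thick, top surface at z = 701 mm, supported by four 52×52 mm square legs, each inset 50 mm from the nearest pair of top edges, running from the floor. Four apron rails, 52 mm thick and 98 mm tall, run between adjacent legs with their top edges flush with the underside of the top and their outer faces flush with the legs' outer faces.

B is a simple wooden stool: a rectangular seat 268 mm (x) by 327 mm (y), 39 mm thick, top face at z = 416 mm, on four square legs, each 48×48 mm in cross-section. The legs rest on z = 0, each flush with a corner of the seat.

Two stools sit around the table at the −y, −x sides.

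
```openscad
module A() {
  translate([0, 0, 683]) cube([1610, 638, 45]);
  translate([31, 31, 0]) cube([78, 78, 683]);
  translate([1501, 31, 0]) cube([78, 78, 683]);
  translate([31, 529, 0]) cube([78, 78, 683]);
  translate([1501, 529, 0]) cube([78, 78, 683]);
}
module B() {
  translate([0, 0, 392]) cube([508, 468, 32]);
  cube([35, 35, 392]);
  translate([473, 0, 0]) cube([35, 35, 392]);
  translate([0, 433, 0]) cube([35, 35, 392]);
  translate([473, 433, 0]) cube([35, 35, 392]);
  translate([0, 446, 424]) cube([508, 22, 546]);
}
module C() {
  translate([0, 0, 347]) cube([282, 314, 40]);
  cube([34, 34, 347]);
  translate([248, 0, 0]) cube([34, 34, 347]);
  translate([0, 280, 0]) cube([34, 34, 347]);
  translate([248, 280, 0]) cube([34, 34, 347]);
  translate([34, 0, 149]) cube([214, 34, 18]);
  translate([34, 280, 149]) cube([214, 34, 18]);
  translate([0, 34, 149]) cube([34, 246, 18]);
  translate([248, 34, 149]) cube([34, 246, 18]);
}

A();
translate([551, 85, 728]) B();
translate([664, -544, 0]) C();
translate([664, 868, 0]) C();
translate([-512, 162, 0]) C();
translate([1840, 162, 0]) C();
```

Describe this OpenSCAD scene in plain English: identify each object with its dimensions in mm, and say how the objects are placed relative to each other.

A is a table with a 1610×638 mm rectangular top, 45 mm thick, top surface at z = 728 mm, supported by four 78×78 mm square legs, each inset 31 mm from the nearest pair of top edges, running from the floor.

B is a chair. The seat is a 508×468×32 mm slab with its top at z = 424 mm, on four 35×35 mm corner legs (flush with the seat edges, standing on z = 0). A flat backrest 22 mm thick, 546 mm tall, spans the full seat width and rises from the seat top along its +y edge, rear face flush with the rear of the seat.

C is a four-legged stool. The seat is a 282×314×40 mm slab whose top surface is at z = 387 mm; four square legs, each 34×34 mm in cross-section, run from the floor (z = 0) to the underside of the seat, each flush with a corner of the seat. Four stretchers, 34 mm wide and 18 mm tall, connect adjacent legs with their undersides at z = 149 mm, each running between the inner faces of the legs it joins and aligned with the legs' outer faces on the other axis.

The chair is on top of the table, centred. Four stools sit around the table at the −y, +y, −x, +x sides.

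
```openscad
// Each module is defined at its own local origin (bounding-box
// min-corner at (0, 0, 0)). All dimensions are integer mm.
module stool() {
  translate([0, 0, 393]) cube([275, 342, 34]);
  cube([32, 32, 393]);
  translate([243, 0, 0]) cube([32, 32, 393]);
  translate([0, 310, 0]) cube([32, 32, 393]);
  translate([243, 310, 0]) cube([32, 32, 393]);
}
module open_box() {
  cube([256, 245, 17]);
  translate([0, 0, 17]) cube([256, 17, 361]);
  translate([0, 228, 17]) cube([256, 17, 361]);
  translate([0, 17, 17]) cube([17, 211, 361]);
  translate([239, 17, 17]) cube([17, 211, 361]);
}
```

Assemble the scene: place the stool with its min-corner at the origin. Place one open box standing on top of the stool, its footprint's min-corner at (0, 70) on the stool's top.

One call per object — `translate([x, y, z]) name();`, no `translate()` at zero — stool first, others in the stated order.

stool();
translate([0, 70, 427]) open_box();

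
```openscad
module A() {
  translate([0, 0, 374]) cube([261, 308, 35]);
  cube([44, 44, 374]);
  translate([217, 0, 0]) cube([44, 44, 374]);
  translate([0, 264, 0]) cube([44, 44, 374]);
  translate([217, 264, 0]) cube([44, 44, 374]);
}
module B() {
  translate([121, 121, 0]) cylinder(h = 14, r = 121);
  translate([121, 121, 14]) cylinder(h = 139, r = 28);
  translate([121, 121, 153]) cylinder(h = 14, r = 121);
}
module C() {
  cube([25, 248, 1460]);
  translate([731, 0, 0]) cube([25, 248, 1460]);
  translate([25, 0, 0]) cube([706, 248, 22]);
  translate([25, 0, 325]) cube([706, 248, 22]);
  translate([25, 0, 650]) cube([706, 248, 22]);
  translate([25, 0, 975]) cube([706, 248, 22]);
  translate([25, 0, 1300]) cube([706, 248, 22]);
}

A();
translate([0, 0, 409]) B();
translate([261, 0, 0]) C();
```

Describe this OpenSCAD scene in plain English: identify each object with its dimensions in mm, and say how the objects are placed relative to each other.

A is a simple wooden stool: a rectangular seat 261 mm (x) by 308 mm (y), 35 mm thick, top face at z = 409 mm, on four square legs, each 44×44 mm in cross-section. The legs rest on z = 0, each flush with a corner of the seat.

B is a spool: two coaxial disc flanges of radius 121 mm and thickness 14 mm, joined by a core cylinder of radius 28 mm and height 139 mm. The lower flange rests on z = 0 and the three cylinders share a vertical axis.

C is a bookshelf 756 mm wide overall, 248 mm deep and 1460 mm tall. The two sides are 25 mm thick vertical panels. 5 horizontal shelves of 22 mm thickness span between the inner faces of the sides; the lowest shelf sits on the floor and shelves are stacked with a clear vertical gap of 303 mm between each pair.

The spool is on top of the stool. The bookshelf is against the stool's +x side, with their −y faces flush.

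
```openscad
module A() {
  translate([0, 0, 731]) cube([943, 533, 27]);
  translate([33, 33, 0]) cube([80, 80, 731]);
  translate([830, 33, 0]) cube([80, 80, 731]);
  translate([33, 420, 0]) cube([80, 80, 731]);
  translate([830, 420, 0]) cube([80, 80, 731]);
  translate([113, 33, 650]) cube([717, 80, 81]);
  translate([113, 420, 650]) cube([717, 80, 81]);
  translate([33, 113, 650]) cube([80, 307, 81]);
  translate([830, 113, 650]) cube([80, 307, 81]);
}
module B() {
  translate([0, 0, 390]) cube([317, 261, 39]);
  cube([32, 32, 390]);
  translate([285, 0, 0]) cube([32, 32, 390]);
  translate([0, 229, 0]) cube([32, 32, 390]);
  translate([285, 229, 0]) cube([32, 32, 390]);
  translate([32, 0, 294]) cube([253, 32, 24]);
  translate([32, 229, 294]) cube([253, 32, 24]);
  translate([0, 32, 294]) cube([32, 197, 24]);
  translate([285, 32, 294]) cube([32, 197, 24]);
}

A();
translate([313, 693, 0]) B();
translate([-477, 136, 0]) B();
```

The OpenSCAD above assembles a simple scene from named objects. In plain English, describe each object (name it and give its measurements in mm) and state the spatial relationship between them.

A is a table: top 943 mm (x) × 533 mm (y), 27 mm thick, upper face at z = 758 mm, on four 80×80 mm square legs, each inset 33 mm from the nearest pair of top edges, running from z = 0 to the bottom of the top. Four apron rails, 80 mm thick and 81 mm tall, run between adjacent legs with their top edges flush with the underside of the top and their outer faces flush with the legs' outer faces.

B is a simple wooden stool: a rectangular seat 317 mm (x) by 261 mm (y), 39 mm thick, top face at z = 429 mm, on four square legs, each 32×32 mm in cross-section. The legs rest on z = 0, each flush with a corner of the seat. Four stretchers, 32 mm wide and 24 mm tall, connect adjacent legs with their undersides at z = 294 mm, each running between the inner faces of the legs it joins and aligned with the legs' outer faces on the other axis.

Two stools sit around the table at the +y, −x sides.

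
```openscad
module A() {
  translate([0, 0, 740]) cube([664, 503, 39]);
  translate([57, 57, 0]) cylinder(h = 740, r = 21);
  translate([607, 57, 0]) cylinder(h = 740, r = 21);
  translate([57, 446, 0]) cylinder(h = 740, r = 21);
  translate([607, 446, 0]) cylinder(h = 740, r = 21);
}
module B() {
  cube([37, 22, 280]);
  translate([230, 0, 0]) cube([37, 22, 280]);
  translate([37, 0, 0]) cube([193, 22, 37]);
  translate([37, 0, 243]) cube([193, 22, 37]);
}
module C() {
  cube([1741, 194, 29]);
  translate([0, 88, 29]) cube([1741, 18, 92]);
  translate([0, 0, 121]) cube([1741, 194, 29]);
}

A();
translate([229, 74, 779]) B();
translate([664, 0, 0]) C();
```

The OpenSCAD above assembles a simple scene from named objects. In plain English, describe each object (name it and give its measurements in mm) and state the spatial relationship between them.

A is a table: top 664 mm (x) × 503 mm (y), 39 mm thick, upper face at z = 779 mm, on four round legs of 42 mm diameter, each leg's bounding box inset 36 mm from the nearest pair of top edges, running from z = 0 to the bottom of the top.

B is a picture frame with a 193×206 mm rectangular opening (x by z) and a uniform 37 mm border on every side. Frame depth is 22 mm along y. It is built from two vertical stiles running the full outside height and two horizontal rails spanning the gap between the stiles.

C is an I-beam lying along x, 1741 mm long. Overall section height 150 mm. Two flanges 194 mm wide (y) and 29 mm thick, one on the floor and one at the top; a web 18 mm thick runs between them, centred on the flange width.

The picture frame is on top of the table. The I-beam is against the table's +x side, with their −y faces flush.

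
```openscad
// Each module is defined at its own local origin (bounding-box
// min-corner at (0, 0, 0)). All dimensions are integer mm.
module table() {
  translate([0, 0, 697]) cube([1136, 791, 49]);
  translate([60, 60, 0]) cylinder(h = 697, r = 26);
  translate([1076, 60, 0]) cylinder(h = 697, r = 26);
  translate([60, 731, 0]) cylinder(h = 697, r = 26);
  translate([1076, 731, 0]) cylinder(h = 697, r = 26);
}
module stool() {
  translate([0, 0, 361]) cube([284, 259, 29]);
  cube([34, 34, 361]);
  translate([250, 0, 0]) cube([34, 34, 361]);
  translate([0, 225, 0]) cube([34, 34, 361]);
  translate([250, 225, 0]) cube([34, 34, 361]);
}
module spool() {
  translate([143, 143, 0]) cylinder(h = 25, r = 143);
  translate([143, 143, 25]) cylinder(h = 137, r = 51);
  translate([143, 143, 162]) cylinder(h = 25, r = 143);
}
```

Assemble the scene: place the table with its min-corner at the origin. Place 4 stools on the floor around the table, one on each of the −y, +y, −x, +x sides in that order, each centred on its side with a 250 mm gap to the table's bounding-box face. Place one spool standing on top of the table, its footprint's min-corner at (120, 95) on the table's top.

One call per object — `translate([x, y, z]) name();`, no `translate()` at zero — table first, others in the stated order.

table();
translate([426, -509, 0]) stool();
translate([426, 1041, 0]) stool();
translate([-534, 266, 0]) stool();
translate([1386, 266, 0]) stool();
translate([120, 95, 746]) spool();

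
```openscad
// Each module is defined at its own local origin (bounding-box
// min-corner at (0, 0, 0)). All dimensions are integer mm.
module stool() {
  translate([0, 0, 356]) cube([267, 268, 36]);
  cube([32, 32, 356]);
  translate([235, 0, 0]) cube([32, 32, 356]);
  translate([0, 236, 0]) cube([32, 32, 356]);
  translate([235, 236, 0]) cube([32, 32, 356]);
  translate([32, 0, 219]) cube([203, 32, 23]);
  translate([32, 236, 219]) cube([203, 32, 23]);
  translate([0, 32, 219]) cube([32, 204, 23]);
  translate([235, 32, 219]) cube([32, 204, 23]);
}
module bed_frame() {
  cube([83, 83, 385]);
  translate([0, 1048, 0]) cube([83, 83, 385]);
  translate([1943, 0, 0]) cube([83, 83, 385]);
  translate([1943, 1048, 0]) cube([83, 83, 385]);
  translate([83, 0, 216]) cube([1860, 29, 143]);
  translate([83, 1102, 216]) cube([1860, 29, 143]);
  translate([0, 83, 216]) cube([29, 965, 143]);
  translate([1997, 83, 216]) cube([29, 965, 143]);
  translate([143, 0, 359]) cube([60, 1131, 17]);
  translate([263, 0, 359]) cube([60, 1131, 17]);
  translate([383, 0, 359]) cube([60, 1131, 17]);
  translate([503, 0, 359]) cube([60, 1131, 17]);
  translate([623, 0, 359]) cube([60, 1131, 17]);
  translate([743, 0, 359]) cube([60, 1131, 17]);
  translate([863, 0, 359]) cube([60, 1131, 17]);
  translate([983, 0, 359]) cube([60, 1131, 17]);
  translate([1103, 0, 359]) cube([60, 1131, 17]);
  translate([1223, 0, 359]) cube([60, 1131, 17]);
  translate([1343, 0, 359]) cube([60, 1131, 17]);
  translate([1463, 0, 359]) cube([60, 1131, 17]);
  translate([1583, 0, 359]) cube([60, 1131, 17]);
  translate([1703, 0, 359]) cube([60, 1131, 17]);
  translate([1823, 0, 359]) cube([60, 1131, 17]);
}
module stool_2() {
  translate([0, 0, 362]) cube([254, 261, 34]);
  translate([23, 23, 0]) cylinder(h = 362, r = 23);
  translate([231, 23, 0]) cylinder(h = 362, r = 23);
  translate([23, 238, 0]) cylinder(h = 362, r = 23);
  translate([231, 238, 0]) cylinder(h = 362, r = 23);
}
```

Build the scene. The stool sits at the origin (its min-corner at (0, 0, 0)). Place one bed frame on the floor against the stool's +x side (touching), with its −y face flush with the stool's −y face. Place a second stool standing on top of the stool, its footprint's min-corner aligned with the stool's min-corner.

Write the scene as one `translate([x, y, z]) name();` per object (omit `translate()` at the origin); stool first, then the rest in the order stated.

stool();
translate([267, 0, 0]) bed_frame();
translate([0, 0, 392]) stool_2();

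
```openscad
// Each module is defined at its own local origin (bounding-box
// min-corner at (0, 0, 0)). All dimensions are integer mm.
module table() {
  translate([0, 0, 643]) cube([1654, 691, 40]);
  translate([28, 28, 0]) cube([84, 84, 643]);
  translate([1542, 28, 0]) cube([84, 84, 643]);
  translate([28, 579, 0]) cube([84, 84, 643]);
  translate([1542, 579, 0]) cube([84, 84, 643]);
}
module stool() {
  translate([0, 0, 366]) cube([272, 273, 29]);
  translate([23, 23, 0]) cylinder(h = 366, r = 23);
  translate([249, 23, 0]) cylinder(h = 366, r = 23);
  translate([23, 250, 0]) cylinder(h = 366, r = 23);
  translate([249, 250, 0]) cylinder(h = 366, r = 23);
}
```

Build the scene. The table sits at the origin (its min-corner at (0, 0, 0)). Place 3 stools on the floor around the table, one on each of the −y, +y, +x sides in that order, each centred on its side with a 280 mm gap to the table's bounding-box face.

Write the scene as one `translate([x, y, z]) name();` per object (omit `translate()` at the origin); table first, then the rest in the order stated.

table();
translate([691, -553, 0]) stool();
translate([691, 971, 0]) stool();
translate([1934, 209, 0]) stool();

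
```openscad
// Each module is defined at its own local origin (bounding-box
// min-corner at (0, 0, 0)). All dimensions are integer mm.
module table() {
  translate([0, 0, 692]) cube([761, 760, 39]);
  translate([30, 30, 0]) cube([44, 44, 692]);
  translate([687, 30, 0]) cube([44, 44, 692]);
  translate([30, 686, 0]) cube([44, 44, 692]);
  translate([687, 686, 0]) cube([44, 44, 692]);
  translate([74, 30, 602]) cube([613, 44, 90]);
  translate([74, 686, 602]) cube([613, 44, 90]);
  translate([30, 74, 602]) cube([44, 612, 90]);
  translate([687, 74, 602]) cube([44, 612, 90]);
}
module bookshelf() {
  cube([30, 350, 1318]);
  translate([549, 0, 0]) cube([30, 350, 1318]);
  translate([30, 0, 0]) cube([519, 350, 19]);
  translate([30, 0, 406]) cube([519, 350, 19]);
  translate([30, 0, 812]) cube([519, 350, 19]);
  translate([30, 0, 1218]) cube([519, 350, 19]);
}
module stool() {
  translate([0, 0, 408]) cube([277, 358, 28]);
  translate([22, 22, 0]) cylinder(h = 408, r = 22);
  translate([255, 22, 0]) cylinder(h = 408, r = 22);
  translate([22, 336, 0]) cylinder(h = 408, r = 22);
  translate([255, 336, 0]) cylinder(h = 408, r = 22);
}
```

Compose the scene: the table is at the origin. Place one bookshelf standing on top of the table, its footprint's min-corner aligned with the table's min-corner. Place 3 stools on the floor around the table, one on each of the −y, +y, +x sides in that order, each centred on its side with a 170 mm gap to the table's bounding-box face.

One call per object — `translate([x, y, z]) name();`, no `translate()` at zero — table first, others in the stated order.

table();
translate([0, 0, 731]) bookshelf();
translate([242, -528, 0]) stool();
translate([242, 930, 0]) stool();
translate([931, 201, 0]) stool();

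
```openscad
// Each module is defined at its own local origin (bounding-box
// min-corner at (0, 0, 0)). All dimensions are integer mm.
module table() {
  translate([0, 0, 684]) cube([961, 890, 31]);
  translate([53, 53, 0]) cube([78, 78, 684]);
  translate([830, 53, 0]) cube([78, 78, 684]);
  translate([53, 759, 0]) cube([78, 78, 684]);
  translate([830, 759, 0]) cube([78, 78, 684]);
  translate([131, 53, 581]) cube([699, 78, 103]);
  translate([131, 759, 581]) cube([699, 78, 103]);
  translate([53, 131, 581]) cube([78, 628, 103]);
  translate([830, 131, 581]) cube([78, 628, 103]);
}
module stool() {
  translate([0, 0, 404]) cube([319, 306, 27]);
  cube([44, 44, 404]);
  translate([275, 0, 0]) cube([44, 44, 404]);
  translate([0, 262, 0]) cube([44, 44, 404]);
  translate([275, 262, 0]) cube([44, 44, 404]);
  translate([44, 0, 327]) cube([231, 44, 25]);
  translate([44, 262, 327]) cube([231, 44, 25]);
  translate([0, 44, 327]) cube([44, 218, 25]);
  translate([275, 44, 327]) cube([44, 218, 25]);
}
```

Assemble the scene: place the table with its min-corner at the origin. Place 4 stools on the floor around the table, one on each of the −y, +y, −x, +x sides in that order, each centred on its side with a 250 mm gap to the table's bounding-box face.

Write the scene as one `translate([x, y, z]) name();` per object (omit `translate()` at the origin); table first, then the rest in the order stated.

table();
translate([321, -556, 0]) stool();
translate([321, 1140, 0]) stool();
translate([-569, 292, 0]) stool();
translate([1211, 292, 0]) stool();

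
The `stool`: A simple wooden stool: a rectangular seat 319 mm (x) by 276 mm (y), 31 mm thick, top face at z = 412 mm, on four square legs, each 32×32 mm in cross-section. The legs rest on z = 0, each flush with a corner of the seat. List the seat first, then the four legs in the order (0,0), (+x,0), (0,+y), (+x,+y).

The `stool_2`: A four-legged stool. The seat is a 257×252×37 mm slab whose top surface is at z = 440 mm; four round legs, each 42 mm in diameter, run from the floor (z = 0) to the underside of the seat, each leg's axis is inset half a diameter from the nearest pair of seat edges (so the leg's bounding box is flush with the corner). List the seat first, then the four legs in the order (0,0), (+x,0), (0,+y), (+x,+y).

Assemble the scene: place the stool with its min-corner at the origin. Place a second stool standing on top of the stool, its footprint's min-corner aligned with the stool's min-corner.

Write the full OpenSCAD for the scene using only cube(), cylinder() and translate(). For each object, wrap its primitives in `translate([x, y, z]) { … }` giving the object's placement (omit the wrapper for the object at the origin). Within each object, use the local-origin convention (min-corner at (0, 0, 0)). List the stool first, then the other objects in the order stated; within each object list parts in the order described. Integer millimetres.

translate([0, 0, 381]) cube([319, 276, 31]);
cube([32, 32, 381]);
translate([287, 0, 0]) cube([32, 32, 381]);
translate([0, 244, 0]) cube([32, 32, 381]);
translate([287, 244, 0]) cube([32, 32, 381]);
translate([0, 0, 412]) {
  translate([0, 0, 403]) cube([257, 252, 37]);
  translate([21, 21, 0]) cylinder(h = 403, r = 21);
  translate([236, 21, 0]) cylinder(h = 403, r = 21);
  translate([21, 231, 0]) cylinder(h = 403, r = 21);
  translate([236, 231, 0]) cylinder(h = 403, r = 21);
}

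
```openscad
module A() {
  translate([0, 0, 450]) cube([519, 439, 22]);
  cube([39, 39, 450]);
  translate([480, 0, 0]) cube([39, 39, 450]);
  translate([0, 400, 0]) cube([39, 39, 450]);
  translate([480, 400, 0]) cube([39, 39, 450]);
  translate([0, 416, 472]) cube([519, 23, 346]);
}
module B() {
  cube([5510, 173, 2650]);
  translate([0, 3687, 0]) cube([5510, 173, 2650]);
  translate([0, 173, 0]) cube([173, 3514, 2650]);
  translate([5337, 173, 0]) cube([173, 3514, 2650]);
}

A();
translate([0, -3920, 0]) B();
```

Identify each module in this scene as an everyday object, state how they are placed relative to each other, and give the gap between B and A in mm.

A is a chair. B is a house frame. The house frame is on the floor beside the chair on its −y side. The gap between the house frame and the chair is 60 mm.

The house frame's nearest face is 60 mm from the chair's −y face.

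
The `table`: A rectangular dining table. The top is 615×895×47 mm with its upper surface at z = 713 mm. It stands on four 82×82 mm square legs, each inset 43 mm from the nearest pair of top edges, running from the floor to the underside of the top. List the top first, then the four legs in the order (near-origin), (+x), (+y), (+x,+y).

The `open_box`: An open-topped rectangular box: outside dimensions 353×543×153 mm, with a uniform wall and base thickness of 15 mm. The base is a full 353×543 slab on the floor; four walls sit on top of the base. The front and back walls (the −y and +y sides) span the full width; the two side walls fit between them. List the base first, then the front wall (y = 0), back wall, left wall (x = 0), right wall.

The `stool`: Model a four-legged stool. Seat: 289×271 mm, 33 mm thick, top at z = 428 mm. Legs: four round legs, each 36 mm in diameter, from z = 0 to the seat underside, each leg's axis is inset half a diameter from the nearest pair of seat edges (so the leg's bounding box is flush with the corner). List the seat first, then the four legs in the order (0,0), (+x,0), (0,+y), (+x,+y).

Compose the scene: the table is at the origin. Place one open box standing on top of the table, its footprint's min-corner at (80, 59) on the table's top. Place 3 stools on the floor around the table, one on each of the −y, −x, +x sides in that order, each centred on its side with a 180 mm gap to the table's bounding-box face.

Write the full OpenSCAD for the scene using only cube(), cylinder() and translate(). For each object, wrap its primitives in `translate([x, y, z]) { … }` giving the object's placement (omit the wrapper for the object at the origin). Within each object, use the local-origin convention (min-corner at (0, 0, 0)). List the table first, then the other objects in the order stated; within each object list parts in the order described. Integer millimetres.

translate([0, 0, 666]) cube([615, 895, 47]);
translate([43, 43, 0]) cube([82, 82, 666]);
translate([490, 43, 0]) cube([82, 82, 666]);
translate([43, 770, 0]) cube([82, 82, 666]);
translate([490, 770, 0]) cube([82, 82, 666]);
translate([80, 59, 713]) {
  cube([353, 543, 15]);
  translate([0, 0, 15]) cube([353, 15, 138]);
  translate([0, 528, 15]) cube([353, 15, 138]);
  translate([0, 15, 15]) cube([15, 513, 138]);
  translate([338, 15, 15]) cube([15, 513, 138]);
}
translate([163, -451, 0]) {
  translate([0, 0, 395]) cube([289, 271, 33]);
  translate([18, 18, 0]) cylinder(h = 395, r = 18);
  translate([271, 18, 0]) cylinder(h = 395, r = 18);
  translate([18, 253, 0]) cylinder(h = 395, r = 18);
  translate([271, 253, 0]) cylinder(h = 395, r = 18);
}
translate([-469, 312, 0]) {
  translate([0, 0, 395]) cube([289, 271, 33]);
  translate([18, 18, 0]) cylinder(h = 395, r = 18);
  translate([271, 18, 0]) cylinder(h = 395, r = 18);
  translate([18, 253, 0]) cylinder(h = 395, r = 18);
  translate([271, 253, 0]) cylinder(h = 395, r = 18);
}
translate([795, 312, 0]) {
  translate([0, 0, 395]) cube([289, 271, 33]);
  translate([18, 18, 0]) cylinder(h = 395, r = 18);
  translate([271, 18, 0]) cylinder(h = 395, r = 18);
  translate([18, 253, 0]) cylinder(h = 395, r = 18);
  translate([271, 253, 0]) cylinder(h = 395, r = 18);
}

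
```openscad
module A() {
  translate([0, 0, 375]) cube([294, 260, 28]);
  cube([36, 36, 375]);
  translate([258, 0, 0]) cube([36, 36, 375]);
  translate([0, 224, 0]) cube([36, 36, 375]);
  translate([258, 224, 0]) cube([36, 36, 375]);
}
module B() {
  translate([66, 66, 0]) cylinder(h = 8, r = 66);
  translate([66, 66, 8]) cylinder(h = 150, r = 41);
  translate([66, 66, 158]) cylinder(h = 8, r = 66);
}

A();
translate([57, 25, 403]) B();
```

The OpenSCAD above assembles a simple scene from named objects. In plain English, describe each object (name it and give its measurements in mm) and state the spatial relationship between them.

A is a four-legged stool. The seat is 294×260 mm, 28 mm thick, top at z = 403 mm. It stands on four square legs, each 36×36 mm in cross-section, from z = 0 to the seat underside, each flush with a corner of the seat.

B is a spool: two coaxial disc flanges of radius 66 mm and thickness 8 mm, joined by a core cylinder of radius 41 mm and height 150 mm. The lower flange rests on z = 0 and the three cylinders share a vertical axis.

The spool is on top of the stool.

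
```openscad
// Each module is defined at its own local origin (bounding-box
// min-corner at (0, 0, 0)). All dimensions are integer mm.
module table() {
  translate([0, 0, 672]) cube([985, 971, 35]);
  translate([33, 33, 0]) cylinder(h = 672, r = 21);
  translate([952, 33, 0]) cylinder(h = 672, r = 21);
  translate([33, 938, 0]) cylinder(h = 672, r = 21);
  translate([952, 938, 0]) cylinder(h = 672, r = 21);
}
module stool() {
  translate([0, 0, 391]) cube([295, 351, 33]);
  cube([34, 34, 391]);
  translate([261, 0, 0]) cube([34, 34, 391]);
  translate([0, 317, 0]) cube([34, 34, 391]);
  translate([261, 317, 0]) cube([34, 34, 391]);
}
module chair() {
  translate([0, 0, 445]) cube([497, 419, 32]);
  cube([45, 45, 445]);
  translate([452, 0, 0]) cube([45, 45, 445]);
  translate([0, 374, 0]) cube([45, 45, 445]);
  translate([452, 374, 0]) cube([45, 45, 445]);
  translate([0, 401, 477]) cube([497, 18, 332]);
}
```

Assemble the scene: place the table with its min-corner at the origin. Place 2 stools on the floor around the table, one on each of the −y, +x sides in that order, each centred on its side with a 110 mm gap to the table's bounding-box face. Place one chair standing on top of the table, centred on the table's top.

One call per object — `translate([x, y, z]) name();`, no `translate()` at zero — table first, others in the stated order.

table();
translate([345, -461, 0]) stool();
translate([1095, 310, 0]) stool();
translate([244, 276, 707]) chair();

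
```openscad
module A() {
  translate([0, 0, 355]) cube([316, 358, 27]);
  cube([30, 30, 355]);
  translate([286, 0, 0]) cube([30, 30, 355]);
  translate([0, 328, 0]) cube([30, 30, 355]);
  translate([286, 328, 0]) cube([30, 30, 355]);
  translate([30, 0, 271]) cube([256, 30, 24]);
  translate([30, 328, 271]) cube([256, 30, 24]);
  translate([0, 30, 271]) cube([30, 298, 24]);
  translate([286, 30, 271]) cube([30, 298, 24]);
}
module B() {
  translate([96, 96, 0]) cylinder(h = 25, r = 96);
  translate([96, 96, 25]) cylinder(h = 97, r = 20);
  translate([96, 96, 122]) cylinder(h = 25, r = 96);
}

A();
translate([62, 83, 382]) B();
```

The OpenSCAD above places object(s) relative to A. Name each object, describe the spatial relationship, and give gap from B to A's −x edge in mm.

A is a stool. B is a spool. The spool is on top of the stool, centred. The gap from the spool to the stool's −x edge is 62 mm.

The spool's min-x is at 62; the stool's min-x is 0; gap = 62 mm.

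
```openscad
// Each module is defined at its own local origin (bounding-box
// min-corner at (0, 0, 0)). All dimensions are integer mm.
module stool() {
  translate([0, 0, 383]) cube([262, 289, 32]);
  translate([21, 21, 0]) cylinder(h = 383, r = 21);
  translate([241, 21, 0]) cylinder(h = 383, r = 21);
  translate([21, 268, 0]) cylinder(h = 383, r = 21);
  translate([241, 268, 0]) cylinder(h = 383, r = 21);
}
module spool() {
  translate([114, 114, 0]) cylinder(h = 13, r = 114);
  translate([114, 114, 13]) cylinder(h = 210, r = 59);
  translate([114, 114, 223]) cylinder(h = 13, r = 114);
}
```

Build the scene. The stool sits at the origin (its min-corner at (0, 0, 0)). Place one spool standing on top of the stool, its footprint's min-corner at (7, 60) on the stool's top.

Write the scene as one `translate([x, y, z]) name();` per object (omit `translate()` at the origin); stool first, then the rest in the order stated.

stool();
translate([7, 60, 415]) spool();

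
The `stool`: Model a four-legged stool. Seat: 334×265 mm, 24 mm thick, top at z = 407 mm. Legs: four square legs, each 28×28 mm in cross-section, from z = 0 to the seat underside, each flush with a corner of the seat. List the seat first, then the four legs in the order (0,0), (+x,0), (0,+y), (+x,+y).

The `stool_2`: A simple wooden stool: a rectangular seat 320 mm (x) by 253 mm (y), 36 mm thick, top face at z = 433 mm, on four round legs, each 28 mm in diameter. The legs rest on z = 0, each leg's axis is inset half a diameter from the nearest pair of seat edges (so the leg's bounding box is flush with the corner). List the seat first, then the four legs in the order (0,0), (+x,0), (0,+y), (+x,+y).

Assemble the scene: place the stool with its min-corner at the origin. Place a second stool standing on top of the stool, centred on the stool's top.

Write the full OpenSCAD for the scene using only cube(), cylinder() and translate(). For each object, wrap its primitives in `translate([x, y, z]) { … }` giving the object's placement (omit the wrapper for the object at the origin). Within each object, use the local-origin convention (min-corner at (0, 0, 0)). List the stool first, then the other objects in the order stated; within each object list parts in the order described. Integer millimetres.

translate([0, 0, 383]) cube([334, 265, 24]);
cube([28, 28, 383]);
translate([306, 0, 0]) cube([28, 28, 383]);
translate([0, 237, 0]) cube([28, 28, 383]);
translate([306, 237, 0]) cube([28, 28, 383]);
translate([7, 6, 407]) {
  translate([0, 0, 397]) cube([320, 253, 36]);
  translate([14, 14, 0]) cylinder(h = 397, r = 14);
  translate([306, 14, 0]) cylinder(h = 397, r = 14);
  translate([14, 239, 0]) cylinder(h = 397, r = 14);
  translate([306, 239, 0]) cylinder(h = 397, r = 14);
}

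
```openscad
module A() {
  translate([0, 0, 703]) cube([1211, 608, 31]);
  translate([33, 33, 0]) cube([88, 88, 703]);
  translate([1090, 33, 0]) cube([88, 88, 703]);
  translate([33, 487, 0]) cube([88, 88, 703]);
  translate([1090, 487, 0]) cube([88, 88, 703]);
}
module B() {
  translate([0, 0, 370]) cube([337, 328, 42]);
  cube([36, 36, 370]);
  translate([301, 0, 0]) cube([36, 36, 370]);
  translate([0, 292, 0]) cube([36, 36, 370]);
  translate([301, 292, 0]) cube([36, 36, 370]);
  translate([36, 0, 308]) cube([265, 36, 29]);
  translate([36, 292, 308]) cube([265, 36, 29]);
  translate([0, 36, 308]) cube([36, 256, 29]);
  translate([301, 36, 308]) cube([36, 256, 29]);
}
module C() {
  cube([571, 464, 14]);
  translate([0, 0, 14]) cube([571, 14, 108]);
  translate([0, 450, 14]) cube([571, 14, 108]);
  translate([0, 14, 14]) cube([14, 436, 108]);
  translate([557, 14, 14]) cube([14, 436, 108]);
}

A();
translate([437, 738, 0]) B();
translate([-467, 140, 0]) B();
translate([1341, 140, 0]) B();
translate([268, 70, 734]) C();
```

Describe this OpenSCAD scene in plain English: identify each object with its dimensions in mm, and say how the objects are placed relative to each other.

A is a table with a 1211×608 mm rectangular top, 31 mm thick, top surface at z = 734 mm, supported by four 88×88 mm square legs, each inset 33 mm from the nearest pair of top edges, running from the floor.

B is a four-legged stool. The seat is 337×328 mm, 42 mm thick, top at z = 412 mm. It stands on four square legs, each 36×36 mm in cross-section, from z = 0 to the seat underside, each flush with a corner of the seat. Four stretchers, 36 mm wide and 29 mm tall, connect adjacent legs with their undersides at z = 308 mm, each running between the inner faces of the legs it joins and aligned with the legs' outer faces on the other axis.

C is an open-topped rectangular box: outside dimensions 571×464×122 mm, with a uniform wall and base thickness of 14 mm. The base is a full 571×464 slab on the floor; four walls sit on top of the base. The front and back walls (the −y and +y sides) span the full width; the two side walls fit between them.

Three stools sit around the table at the +y, −x, +x sides. The open box is on top of the table.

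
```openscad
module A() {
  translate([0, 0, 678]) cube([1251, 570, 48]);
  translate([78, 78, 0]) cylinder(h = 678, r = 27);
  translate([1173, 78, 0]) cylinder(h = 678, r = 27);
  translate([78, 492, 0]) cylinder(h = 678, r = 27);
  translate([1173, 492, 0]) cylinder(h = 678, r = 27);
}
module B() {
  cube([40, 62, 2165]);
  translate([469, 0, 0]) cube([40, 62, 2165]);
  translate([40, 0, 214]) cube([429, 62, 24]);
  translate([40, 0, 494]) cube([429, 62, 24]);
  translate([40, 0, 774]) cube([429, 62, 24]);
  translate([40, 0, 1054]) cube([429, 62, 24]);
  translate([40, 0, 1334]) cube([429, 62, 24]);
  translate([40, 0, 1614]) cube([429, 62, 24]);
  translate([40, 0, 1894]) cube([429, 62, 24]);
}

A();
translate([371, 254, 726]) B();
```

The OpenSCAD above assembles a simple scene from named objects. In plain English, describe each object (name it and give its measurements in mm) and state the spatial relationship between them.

A is a table: top 1251 mm (x) × 570 mm (y), 48 mm thick, upper face at z = 726 mm, on four round legs of 54 mm diameter, each leg's bounding box inset 51 mm from the nearest pair of top edges, running from z = 0 to the bottom of the top.

B is a wooden ladder with two side rails of 40×62 mm section and 2165 mm height, set 509 mm apart overall. Between them run 7 rectangular rungs (62 mm deep, 24 mm thick), front faces flush with the rails' −y face. The bottom of the first rung is 214 mm above the floor and each subsequent rung is 280 mm higher than the one below.

The ladder is on top of the table, centred.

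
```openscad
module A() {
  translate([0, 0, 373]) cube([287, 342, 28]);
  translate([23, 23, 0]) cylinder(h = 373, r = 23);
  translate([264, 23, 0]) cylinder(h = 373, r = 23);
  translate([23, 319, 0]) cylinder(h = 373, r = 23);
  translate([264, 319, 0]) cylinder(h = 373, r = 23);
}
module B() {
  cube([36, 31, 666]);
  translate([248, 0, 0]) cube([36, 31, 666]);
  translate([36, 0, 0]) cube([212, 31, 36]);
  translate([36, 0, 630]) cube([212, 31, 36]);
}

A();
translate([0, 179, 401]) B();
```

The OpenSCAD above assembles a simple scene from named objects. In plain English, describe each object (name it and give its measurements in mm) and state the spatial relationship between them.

A is a simple wooden stool: a rectangular seat 287 mm (x) by 342 mm (y), 28 mm thick, top face at z = 401 mm, on four round legs, each 46 mm in diameter. The legs rest on z = 0, each leg's axis is inset half a diameter from the nearest pair of seat edges (so the leg's bounding box is flush with the corner).

B is a picture frame with a 212×594 mm rectangular opening (x by z) and a uniform 36 mm border on every side. Frame depth is 31 mm along y. It is built from two vertical stiles running the full outside height and two horizontal rails spanning the gap between the stiles.

The picture frame is on top of the stool.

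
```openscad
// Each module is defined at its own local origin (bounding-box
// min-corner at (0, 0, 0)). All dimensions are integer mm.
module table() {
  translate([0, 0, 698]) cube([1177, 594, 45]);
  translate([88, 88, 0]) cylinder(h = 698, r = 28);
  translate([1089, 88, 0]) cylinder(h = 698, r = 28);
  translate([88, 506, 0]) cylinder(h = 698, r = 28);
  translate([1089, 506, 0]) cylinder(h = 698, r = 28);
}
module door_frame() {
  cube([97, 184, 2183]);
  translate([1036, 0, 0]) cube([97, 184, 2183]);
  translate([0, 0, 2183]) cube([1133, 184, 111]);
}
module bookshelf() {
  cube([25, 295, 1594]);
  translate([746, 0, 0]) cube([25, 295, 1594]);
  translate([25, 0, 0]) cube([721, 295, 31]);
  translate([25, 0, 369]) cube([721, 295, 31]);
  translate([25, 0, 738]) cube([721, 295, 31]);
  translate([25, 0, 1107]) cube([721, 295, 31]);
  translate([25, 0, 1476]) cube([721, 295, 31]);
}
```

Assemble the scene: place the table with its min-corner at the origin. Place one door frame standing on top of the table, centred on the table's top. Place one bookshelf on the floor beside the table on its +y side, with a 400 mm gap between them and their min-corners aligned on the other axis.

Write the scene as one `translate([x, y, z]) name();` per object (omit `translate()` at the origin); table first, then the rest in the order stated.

table();
translate([22, 205, 743]) door_frame();
translate([0, 994, 0]) bookshelf();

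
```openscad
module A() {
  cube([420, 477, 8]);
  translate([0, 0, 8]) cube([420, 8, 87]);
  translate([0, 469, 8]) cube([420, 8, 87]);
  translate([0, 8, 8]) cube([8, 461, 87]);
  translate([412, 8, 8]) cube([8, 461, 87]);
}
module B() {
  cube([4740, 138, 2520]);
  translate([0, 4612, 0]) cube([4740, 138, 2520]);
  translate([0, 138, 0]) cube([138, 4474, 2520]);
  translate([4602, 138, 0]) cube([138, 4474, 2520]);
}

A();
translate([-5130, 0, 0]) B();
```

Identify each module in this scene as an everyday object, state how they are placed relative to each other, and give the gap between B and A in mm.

The house frame's nearest face is 390 mm from the open box's −x face.

A is an open box. B is a house frame. The house frame is on the floor beside the open box on its −x side. The gap between the house frame and the open box is 390 mm.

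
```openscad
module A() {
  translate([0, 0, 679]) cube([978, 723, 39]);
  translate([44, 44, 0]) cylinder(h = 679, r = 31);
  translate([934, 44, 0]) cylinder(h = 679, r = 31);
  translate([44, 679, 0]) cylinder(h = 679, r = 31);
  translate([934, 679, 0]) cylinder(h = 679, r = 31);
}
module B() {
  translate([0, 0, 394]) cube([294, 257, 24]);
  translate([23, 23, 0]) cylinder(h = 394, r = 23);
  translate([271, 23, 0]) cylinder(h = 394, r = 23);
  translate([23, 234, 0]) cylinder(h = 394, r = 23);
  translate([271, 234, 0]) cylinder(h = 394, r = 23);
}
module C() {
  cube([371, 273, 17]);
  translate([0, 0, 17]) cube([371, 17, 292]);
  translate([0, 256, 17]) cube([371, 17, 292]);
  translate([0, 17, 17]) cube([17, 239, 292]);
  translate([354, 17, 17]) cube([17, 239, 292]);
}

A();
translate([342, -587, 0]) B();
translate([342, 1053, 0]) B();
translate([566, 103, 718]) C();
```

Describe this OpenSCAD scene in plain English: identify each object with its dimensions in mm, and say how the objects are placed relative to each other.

A is a table: top 978 mm (x) × 723 mm (y), 39 mm thick, upper face at z = 718 mm, on four round legs of 62 mm diameter, each leg's bounding box inset 13 mm from the nearest pair of top edges, running from z = 0 to the bottom of the top.

B is a simple wooden stool: a rectangular seat 294 mm (x) by 257 mm (y), 24 mm thick, top face at z = 418 mm, on four round legs, each 46 mm in diameter. The legs rest on z = 0, each leg's axis is inset half a diameter from the nearest pair of seat edges (so the leg's bounding box is flush with the corner).

C is an open storage box with external size 371×273×309 mm and wall thickness 17 mm (the base is also 17 mm thick). The base covers the whole footprint; the four walls stand on the base, with the y-facing walls full-width and the x-facing walls fitting between their inner faces.

Two stools sit around the table at the −y, +y sides. The open box is on top of the table.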